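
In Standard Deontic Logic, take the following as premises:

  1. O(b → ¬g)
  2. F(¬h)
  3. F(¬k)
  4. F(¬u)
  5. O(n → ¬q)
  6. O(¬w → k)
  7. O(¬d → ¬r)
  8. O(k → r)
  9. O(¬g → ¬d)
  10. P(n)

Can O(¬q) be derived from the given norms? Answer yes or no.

No

Premise 5 is O(n → ¬q), but O(n) is not derivable from the premises (the permission P(n) asserts only ¬O(¬n), not O(n)), so it does not yield O(¬q).
No other premise forces O(¬q). An ideal world satisfying every premise can still have ¬q false, so O(¬q) is not derivable.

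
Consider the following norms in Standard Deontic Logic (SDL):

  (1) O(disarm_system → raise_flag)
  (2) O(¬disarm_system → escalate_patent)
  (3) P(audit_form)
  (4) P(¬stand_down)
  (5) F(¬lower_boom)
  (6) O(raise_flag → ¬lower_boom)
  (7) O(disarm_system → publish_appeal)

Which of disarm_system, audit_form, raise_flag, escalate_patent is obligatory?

Premise 5 is F(¬lower_boom), i.e. O(lower_boom).
Premise 6, O(raise_flag → ¬lower_boom), contraposes to O(lower_boom → ¬raise_flag); with O(lower_boom) we get O(¬raise_flag).
Premise 1, O(disarm_system → raise_flag), contraposes to O(¬raise_flag → ¬disarm_system); with O(¬raise_flag) we get O(¬disarm_system).
Premise 2 is O(¬disarm_system → escalate_patent); since O(¬disarm_system), deontic closure gives O(escalate_patent).
So O(escalate_patent) holds — escalate_patent is obligatory. None of the other listed options is made obligatory by any chain of premises.

escalate_patent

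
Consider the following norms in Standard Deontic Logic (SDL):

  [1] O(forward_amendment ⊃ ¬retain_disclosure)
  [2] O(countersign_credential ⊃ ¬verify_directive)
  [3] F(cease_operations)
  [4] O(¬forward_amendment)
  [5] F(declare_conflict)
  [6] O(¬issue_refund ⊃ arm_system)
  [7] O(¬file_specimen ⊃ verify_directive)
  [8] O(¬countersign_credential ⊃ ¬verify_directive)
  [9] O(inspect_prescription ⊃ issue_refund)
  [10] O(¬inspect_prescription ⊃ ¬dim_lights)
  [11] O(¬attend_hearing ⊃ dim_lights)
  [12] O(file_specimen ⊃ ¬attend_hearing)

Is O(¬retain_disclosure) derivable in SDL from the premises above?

No

Premise 1 is O(forward_amendment ⊃ ¬retain_disclosure), but O(forward_amendment) is not derivable from the premises, so it does not yield O(¬retain_disclosure).
No other premise forces O(¬retain_disclosure). An ideal world satisfying every premise can still have ¬retain_disclosure false, so O(¬retain_disclosure) is not derivable.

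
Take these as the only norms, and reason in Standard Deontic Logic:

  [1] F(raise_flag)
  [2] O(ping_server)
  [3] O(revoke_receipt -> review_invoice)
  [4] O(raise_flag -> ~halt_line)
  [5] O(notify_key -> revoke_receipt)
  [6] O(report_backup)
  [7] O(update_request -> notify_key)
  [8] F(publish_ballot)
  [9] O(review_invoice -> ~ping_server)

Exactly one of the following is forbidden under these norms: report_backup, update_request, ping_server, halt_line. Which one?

From premise 2 we have O(ping_server).
The contrapositive of premise 9 (O(review_invoice -> ~ping_server)) is O(ping_server -> ~review_invoice), and O(ping_server) is already established, so O(~review_invoice).
Premise 3 is O(revoke_receipt -> review_invoice); contrapositively O(~review_invoice -> ~revoke_receipt). Since O(~review_invoice) holds, K gives O(~revoke_receipt).
Premise 5 is O(notify_key -> revoke_receipt); contrapositively O(~revoke_receipt -> ~notify_key). Since O(~revoke_receipt) holds, K gives O(~notify_key).
The contrapositive of premise 7 (O(update_request -> notify_key)) is O(~notify_key -> ~update_request), and O(~notify_key) is already established, so O(~update_request).
So O(~update_request) holds, i.e. update_request is forbidden. None of the other listed options is forbidden under the premises.

update_request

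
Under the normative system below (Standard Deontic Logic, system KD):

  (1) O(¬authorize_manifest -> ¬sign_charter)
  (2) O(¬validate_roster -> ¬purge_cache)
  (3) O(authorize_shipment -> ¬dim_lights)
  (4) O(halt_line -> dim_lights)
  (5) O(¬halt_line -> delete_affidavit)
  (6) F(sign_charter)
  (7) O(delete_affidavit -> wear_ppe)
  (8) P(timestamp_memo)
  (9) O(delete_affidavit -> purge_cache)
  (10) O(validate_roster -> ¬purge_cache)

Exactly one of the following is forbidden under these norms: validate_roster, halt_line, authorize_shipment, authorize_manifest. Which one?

Premises 2 and 10 cover both cases: O(¬validate_roster -> ¬purge_cache) and O(validate_roster -> ¬purge_cache). Since ¬validate_roster ∨ validate_roster is a tautology, O(¬purge_cache) follows.
The contrapositive of premise 9 (O(delete_affidavit -> purge_cache)) is O(¬purge_cache -> ¬delete_affidavit), and O(¬purge_cache) is already established, so O(¬delete_affidavit).
Premise 5 is O(¬halt_line -> delete_affidavit); contrapositively O(¬delete_affidavit -> halt_line). Since O(¬delete_affidavit) holds, K gives O(halt_line).
Applying K to premise 4 (O(halt_line -> dim_lights)) and O(halt_line) yields O(dim_lights).
The contrapositive of premise 3 (O(authorize_shipment -> ¬dim_lights)) is O(dim_lights -> ¬authorize_shipment), and O(dim_lights) is already established, so O(¬authorize_shipment).
So O(¬authorize_shipment) holds, i.e. authorize_shipment is forbidden. None of the other listed options is forbidden under the premises.

authorize_shipment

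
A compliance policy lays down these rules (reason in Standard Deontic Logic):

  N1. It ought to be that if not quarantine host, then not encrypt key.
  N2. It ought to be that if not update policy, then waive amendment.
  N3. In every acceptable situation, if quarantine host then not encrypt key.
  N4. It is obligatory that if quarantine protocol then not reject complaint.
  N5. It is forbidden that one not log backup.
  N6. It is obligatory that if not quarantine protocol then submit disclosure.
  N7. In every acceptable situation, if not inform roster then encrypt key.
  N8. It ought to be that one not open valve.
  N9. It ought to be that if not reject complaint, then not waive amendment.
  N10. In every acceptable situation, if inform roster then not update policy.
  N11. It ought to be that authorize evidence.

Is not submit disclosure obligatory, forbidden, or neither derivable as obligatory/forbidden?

Forbidden

By case analysis on quarantine_host: premise 3 gives O(quarantine_host → ¬encrypt_key) and premise 1 gives O(¬quarantine_host → ¬encrypt_key), so O(¬encrypt_key) either way.
Premise 7, O(¬inform_roster → encrypt_key), contraposes to O(¬encrypt_key → inform_roster); with O(¬encrypt_key) we get O(inform_roster).
Premise 10 is O(inform_roster → ¬update_policy); since O(inform_roster), deontic closure gives O(¬update_policy).
With premise 2, O(¬update_policy → waive_amendment), the K-axiom yields O(waive_amendment).
Premise 9, O(¬reject_complaint → ¬waive_amendment), contraposes to O(waive_amendment → reject_complaint); with O(waive_amendment) we get O(reject_complaint).
Premise 4 is O(quarantine_protocol → ¬reject_complaint); contrapositively O(reject_complaint → ¬quarantine_protocol). Since O(reject_complaint) holds, K gives O(¬quarantine_protocol).
From O(¬quarantine_protocol) and premise 6, O(¬quarantine_protocol → submit_disclosure), we obtain O(submit_disclosure).
Premises 5, 8, 11 do not contribute to this derivation.
Thus O(submit_disclosure), which is F(¬submit_disclosure): ¬submit_disclosure is forbidden.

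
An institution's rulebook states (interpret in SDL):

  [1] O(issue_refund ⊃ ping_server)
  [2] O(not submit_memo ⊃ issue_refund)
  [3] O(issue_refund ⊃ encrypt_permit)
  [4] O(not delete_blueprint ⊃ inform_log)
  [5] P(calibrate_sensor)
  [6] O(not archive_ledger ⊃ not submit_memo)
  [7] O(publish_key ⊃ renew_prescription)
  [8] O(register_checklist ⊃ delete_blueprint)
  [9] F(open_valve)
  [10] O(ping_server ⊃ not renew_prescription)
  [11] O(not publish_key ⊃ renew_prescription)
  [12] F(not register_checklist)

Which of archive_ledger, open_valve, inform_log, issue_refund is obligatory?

By case analysis on not publish_key: premise 11 gives O(not publish_key ⊃ renew_prescription) and premise 7 gives O(publish_key ⊃ renew_prescription), so O(renew_prescription) either way.
Premise 10, O(ping_server ⊃ not renew_prescription), contraposes to O(renew_prescription ⊃ not ping_server); with O(renew_prescription) we get O(not ping_server).
The contrapositive of premise 1 (O(issue_refund ⊃ ping_server)) is O(not ping_server ⊃ not issue_refund), and O(not ping_server) is already established, so O(not issue_refund).
The contrapositive of premise 2 (O(not submit_memo ⊃ issue_refund)) is O(not issue_refund ⊃ submit_memo), and O(not issue_refund) is already established, so O(submit_memo).
Premise 6, O(not archive_ledger ⊃ not submit_memo), contraposes to O(submit_memo ⊃ archive_ledger); with O(submit_memo) we get O(archive_ledger).
So O(archive_ledger) holds — archive_ledger is obligatory. None of the other listed options is made obligatory by any chain of premises.

archive_ledger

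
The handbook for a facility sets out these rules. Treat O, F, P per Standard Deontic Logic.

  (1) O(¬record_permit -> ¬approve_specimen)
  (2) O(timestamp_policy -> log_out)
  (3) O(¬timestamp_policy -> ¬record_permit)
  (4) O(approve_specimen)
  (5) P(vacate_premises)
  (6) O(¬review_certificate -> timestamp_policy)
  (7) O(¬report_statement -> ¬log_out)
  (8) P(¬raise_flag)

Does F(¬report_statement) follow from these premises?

Yes

Premise 4 gives O(approve_specimen).
Premise 1, O(¬record_permit -> ¬approve_specimen), contraposes to O(approve_specimen -> record_permit); with O(approve_specimen) we get O(record_permit).
The contrapositive of premise 3 (O(¬timestamp_policy -> ¬record_permit)) is O(record_permit -> timestamp_policy), and O(record_permit) is already established, so O(timestamp_policy).
With premise 2, O(timestamp_policy -> log_out), the K-axiom yields O(log_out).
Premise 7, O(¬report_statement -> ¬log_out), contraposes to O(log_out -> report_statement); with O(log_out) we get O(report_statement).
Premises 5, 6, 8 do not contribute to this derivation.
So O(report_statement) holds, i.e. F(¬report_statement). The claim follows.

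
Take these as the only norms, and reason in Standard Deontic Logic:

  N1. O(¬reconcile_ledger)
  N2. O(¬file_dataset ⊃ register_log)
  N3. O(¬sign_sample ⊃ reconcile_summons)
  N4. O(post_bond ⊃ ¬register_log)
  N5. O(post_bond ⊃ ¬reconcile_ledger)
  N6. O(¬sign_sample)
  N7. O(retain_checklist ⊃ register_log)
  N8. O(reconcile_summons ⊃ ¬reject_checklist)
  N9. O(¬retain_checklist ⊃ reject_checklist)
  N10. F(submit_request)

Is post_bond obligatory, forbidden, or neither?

Forbidden

Premise 6 states O(¬sign_sample) outright.
Premise 3 is O(¬sign_sample ⊃ reconcile_summons); since O(¬sign_sample), deontic closure gives O(reconcile_summons).
Applying K to premise 8 (O(reconcile_summons ⊃ ¬reject_checklist)) and O(reconcile_summons) yields O(¬reject_checklist).
Premise 9, O(¬retain_checklist ⊃ reject_checklist), contraposes to O(¬reject_checklist ⊃ retain_checklist); with O(¬reject_checklist) we get O(retain_checklist).
Applying K to premise 7 (O(retain_checklist ⊃ register_log)) and O(retain_checklist) yields O(register_log).
Premise 4, O(post_bond ⊃ ¬register_log), contraposes to O(register_log ⊃ ¬post_bond); with O(register_log) we get O(¬post_bond).
Premises 1, 2, 5, 10 do not contribute to this derivation.
Thus O(¬post_bond), which is F(post_bond): post_bond is forbidden.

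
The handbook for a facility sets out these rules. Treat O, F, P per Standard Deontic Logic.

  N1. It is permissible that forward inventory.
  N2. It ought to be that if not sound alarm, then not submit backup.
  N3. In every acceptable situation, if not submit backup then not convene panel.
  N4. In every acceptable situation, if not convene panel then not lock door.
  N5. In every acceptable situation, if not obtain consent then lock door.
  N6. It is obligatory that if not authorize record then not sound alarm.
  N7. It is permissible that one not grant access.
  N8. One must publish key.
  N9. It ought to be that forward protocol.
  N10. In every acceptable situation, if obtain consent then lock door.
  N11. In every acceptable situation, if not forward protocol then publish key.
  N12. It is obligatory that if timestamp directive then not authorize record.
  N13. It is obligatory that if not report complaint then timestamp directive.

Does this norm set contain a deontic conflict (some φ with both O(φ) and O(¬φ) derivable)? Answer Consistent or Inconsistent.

Premise 11 is O(¬forward_protocol → publish_key); even if O(publish_key) held, inferring O(¬forward_protocol) would be affirming the consequent — invalid.
So O(¬forward_protocol) is not derivable, and the apparent clash with O(forward_protocol) does not arise.
A world satisfying every obligation exists (e.g. authorize_record=true, convene_panel=true, forward_inventory=false, forward_protocol=true, grant_access=false, lock_door=true, obtain_consent=false, publish_key=true, report_complaint=true, sound_alarm=true, submit_backup=true, timestamp_directive=false); no atom is both obligatory and forbidden, so the set is consistent.

Consistent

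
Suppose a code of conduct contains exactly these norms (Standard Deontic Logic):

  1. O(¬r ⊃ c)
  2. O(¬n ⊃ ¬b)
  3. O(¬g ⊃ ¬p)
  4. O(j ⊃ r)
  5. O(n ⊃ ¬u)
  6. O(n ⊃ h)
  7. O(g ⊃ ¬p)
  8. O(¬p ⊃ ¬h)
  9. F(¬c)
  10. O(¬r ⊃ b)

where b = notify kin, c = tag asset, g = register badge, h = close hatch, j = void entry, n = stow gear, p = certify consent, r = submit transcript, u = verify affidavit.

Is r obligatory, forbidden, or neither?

Obligatory

Premises 3 and 7 cover both cases: O(¬g ⊃ ¬p) and O(g ⊃ ¬p). Since ¬g ∨ g is a tautology, O(¬p) follows.
Premise 8 is O(¬p ⊃ ¬h); since O(¬p), deontic closure gives O(¬h).
Premise 6 is O(n ⊃ h); contrapositively O(¬h ⊃ ¬n). Since O(¬h) holds, K gives O(¬n).
Premise 2 is O(¬n ⊃ ¬b); since O(¬n), deontic closure gives O(¬b).
Premise 10 is O(¬r ⊃ b); contrapositively O(¬b ⊃ r). Since O(¬b) holds, K gives O(r).
Premises 1, 4, 5, 9 do not contribute to this derivation.
Hence r is obligatory.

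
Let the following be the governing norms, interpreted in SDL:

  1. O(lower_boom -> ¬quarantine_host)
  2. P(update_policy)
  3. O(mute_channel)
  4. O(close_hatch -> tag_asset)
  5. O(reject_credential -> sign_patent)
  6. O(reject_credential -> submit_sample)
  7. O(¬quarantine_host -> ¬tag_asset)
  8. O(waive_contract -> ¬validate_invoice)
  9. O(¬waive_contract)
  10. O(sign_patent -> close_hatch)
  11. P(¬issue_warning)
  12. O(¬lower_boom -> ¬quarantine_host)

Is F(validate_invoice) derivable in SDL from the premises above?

No

Premise 8 is O(waive_contract -> ¬validate_invoice), but O(waive_contract) is not derivable from the premises, so it does not yield O(¬validate_invoice).
No other premise forces O(¬validate_invoice). An ideal world satisfying every premise can still have validate_invoice true, so F(validate_invoice) is not derivable.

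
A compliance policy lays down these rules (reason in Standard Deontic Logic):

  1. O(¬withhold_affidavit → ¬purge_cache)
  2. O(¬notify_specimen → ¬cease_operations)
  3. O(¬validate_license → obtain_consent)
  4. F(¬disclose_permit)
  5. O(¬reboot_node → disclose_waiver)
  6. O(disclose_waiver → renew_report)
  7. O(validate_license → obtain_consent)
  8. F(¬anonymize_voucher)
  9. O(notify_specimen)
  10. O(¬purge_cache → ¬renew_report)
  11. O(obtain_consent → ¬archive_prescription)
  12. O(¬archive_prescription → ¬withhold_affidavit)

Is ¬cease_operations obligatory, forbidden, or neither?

Premise 2 is O(¬notify_specimen → ¬cease_operations), but O(¬notify_specimen) is not derivable from the premises, so it does not yield O(¬cease_operations).
No premise or chain of K-axiom applications forces O(¬cease_operations), and none forces O(cease_operations). So ¬cease_operations is neither obligatory nor forbidden under these norms.

Neither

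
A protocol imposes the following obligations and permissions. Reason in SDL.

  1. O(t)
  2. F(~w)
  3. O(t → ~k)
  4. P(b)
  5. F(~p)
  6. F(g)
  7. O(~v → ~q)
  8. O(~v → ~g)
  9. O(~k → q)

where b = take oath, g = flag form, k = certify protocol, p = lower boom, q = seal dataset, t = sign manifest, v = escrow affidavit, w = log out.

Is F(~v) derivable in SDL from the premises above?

Yes

From premise 1 we have O(t).
With premise 3, O(t → ~k), the K-axiom yields O(~k).
Premise 9 is O(~k → q); since O(~k), deontic closure gives O(q).
Premise 7, O(~v → ~q), contraposes to O(q → v); with O(q) we get O(v).
Premises 2, 4, 5, 6, 8 do not contribute to this derivation.
So O(v) holds, i.e. F(~v). The claim follows.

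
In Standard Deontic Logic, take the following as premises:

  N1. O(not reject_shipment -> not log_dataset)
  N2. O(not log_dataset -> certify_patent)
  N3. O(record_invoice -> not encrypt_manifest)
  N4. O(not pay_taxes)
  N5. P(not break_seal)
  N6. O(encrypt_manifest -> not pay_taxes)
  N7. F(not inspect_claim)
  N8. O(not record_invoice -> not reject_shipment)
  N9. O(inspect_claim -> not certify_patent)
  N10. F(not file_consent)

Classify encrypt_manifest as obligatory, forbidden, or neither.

F(not inspect_claim) at premise 7 means O(inspect_claim).
Applying K to premise 9 (O(inspect_claim -> not certify_patent)) and O(inspect_claim) yields O(not certify_patent).
Premise 2 is O(not log_dataset -> certify_patent); contrapositively O(not certify_patent -> log_dataset). Since O(not certify_patent) holds, K gives O(log_dataset).
The contrapositive of premise 1 (O(not reject_shipment -> not log_dataset)) is O(log_dataset -> reject_shipment), and O(log_dataset) is already established, so O(reject_shipment).
Premise 8, O(not record_invoice -> not reject_shipment), contraposes to O(reject_shipment -> record_invoice); with O(reject_shipment) we get O(record_invoice).
With premise 3, O(record_invoice -> not encrypt_manifest), the K-axiom yields O(not encrypt_manifest).
Premises 4, 5, 6, 10 do not contribute to this derivation.
Thus O(not encrypt_manifest), which is F(encrypt_manifest): encrypt_manifest is forbidden.

Forbidden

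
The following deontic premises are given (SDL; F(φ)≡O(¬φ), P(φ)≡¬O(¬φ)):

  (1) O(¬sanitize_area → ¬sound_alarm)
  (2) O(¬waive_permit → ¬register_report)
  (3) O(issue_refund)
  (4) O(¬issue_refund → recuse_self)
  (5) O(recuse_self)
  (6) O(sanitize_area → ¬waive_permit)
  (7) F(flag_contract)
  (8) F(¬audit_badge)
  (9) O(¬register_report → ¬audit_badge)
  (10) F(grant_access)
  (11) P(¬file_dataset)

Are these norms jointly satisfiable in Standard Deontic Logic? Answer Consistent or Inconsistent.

Premise 4 is O(¬issue_refund → recuse_self); even if O(recuse_self) held, inferring O(¬issue_refund) would be affirming the consequent — invalid.
So O(¬issue_refund) is not derivable, and the apparent clash with O(issue_refund) does not arise.
A world satisfying every obligation exists (e.g. audit_badge=true, file_dataset=false, flag_contract=false, grant_access=false, issue_refund=true, recuse_self=true, register_report=true, sanitize_area=false, sound_alarm=false, waive_permit=true); no atom is both obligatory and forbidden, so the set is consistent.

Consistent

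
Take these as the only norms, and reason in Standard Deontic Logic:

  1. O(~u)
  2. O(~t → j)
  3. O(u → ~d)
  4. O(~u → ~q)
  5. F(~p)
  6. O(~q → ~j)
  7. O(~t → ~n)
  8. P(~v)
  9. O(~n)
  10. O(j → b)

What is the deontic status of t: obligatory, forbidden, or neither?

Obligatory

Premise 1 gives O(~u).
From O(~u) and premise 4, O(~u → ~q), we obtain O(~q).
With premise 6, O(~q → ~j), the K-axiom yields O(~j).
The contrapositive of premise 2 (O(~t → j)) is O(~j → t), and O(~j) is already established, so O(t).
Premises 3, 5, 7, 8, 9, 10 do not contribute to this derivation.
Hence t is obligatory.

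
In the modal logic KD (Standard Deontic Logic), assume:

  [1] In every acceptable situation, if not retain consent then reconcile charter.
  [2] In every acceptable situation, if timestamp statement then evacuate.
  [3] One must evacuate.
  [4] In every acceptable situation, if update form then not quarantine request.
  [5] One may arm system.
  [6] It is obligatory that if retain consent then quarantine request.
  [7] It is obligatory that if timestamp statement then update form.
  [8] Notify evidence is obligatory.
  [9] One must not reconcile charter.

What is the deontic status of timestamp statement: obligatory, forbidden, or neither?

Forbidden

Premise 9 is F(reconcile_charter), i.e. O(¬reconcile_charter).
Premise 1 is O(¬retain_consent → reconcile_charter); contrapositively O(¬reconcile_charter → retain_consent). Since O(¬reconcile_charter) holds, K gives O(retain_consent).
From O(retain_consent) and premise 6, O(retain_consent → quarantine_request), we obtain O(quarantine_request).
The contrapositive of premise 4 (O(update_form → ¬quarantine_request)) is O(quarantine_request → ¬update_form), and O(quarantine_request) is already established, so O(¬update_form).
Premise 7 is O(timestamp_statement → update_form); contrapositively O(¬update_form → ¬timestamp_statement). Since O(¬update_form) holds, K gives O(¬timestamp_statement).
Premises 2, 3, 5, 8 do not contribute to this derivation.
Thus O(¬timestamp_statement), which is F(timestamp_statement): timestamp_statement is forbidden.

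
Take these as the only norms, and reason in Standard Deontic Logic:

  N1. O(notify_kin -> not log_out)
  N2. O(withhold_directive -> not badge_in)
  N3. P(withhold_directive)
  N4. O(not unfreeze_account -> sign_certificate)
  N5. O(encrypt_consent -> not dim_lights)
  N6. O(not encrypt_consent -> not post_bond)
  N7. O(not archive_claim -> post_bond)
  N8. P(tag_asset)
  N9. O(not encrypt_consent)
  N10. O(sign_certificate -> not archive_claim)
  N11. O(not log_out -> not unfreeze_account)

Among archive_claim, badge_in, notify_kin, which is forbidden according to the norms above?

notify_kin

From premise 9 we have O(not encrypt_consent).
From O(not encrypt_consent) and premise 6, O(not encrypt_consent -> not post_bond), we obtain O(not post_bond).
Premise 7 is O(not archive_claim -> post_bond); contrapositively O(not post_bond -> archive_claim). Since O(not post_bond) holds, K gives O(archive_claim).
The contrapositive of premise 10 (O(sign_certificate -> not archive_claim)) is O(archive_claim -> not sign_certificate), and O(archive_claim) is already established, so O(not sign_certificate).
The contrapositive of premise 4 (O(not unfreeze_account -> sign_certificate)) is O(not sign_certificate -> unfreeze_account), and O(not sign_certificate) is already established, so O(unfreeze_account).
Premise 11 is O(not log_out -> not unfreeze_account); contrapositively O(unfreeze_account -> log_out). Since O(unfreeze_account) holds, K gives O(log_out).
Premise 1 is O(notify_kin -> not log_out); contrapositively O(log_out -> not notify_kin). Since O(log_out) holds, K gives O(not notify_kin).
So O(not notify_kin) holds, i.e. notify_kin is forbidden. None of the other listed options is forbidden under the premises.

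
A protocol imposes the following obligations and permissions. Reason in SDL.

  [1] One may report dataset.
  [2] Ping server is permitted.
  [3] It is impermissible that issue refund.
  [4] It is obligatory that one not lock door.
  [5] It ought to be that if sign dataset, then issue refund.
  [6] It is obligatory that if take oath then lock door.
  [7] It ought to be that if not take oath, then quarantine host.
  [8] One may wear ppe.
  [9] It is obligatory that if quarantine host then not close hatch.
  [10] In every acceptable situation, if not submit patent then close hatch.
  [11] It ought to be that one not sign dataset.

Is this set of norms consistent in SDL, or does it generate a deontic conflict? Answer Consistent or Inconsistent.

Premise 5 is O(sign_dataset → issue_refund), but O(sign_dataset) is not derivable from the premises, so it does not yield O(issue_refund).
So O(issue_refund) is not derivable, and the apparent clash with O(¬issue_refund) does not arise.
A world satisfying every obligation exists (e.g. close_hatch=false, issue_refund=false, lock_door=false, ping_server=false, quarantine_host=true, report_dataset=false, sign_dataset=false, submit_patent=true, take_oath=false, wear_ppe=false); no atom is both obligatory and forbidden, so the set is consistent.

Consistent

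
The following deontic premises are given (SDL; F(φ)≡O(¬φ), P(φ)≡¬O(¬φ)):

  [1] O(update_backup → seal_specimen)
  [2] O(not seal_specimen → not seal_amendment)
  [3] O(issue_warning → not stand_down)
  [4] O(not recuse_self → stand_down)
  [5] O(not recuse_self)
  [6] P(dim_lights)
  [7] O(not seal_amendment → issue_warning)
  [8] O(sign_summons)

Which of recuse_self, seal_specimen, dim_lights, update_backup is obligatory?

seal_specimen

Premise 5 gives O(not recuse_self).
Premise 4 is O(not recuse_self → stand_down); since O(not recuse_self), deontic closure gives O(stand_down).
Premise 3, O(issue_warning → not stand_down), contraposes to O(stand_down → not issue_warning); with O(stand_down) we get O(not issue_warning).
The contrapositive of premise 7 (O(not seal_amendment → issue_warning)) is O(not issue_warning → seal_amendment), and O(not issue_warning) is already established, so O(seal_amendment).
Premise 2, O(not seal_specimen → not seal_amendment), contraposes to O(seal_amendment → seal_specimen); with O(seal_amendment) we get O(seal_specimen).
So O(seal_specimen) holds — seal_specimen is obligatory. None of the other listed options is made obligatory by any chain of premises.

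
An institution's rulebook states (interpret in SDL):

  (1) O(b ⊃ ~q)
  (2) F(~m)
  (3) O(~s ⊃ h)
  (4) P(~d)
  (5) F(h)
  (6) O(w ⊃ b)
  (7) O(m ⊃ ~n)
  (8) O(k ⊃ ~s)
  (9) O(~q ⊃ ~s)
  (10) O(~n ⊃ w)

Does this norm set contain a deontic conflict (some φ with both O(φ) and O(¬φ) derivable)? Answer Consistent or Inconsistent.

Inconsistent

Premise 2 is F(~m), i.e. O(m).
From O(m) and premise 7, O(m ⊃ ~n), we obtain O(~n).
Premise 10 is O(~n ⊃ w); since O(~n), deontic closure gives O(w).
Premise 6 is O(w ⊃ b); since O(w), deontic closure gives O(b).
With premise 1, O(b ⊃ ~q), the K-axiom yields O(~q).
With premise 9, O(~q ⊃ ~s), the K-axiom yields O(~s).
From O(~s) and premise 3, O(~s ⊃ h), we obtain O(h).
However, F(h) at premise 5 amounts to O(~h).
We now have both O(h) and O(~h) — h is simultaneously obligatory and forbidden, violating the D-axiom.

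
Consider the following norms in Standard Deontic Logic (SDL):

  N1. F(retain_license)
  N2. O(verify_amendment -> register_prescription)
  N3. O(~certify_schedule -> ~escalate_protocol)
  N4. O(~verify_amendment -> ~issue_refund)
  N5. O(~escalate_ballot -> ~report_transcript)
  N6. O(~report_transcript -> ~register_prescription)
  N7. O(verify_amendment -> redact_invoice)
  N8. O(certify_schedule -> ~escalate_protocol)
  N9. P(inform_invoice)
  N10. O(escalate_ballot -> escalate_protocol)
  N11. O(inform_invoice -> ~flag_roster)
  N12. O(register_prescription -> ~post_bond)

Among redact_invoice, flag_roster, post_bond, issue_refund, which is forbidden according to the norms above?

Premises 3 and 8 cover both cases: O(~certify_schedule -> ~escalate_protocol) and O(certify_schedule -> ~escalate_protocol). Since ~certify_schedule ∨ certify_schedule is a tautology, O(~escalate_protocol) follows.
Premise 10, O(escalate_ballot -> escalate_protocol), contraposes to O(~escalate_protocol -> ~escalate_ballot); with O(~escalate_protocol) we get O(~escalate_ballot).
Applying K to premise 5 (O(~escalate_ballot -> ~report_transcript)) and O(~escalate_ballot) yields O(~report_transcript).
From O(~report_transcript) and premise 6, O(~report_transcript -> ~register_prescription), we obtain O(~register_prescription).
Premise 2, O(verify_amendment -> register_prescription), contraposes to O(~register_prescription -> ~verify_amendment); with O(~register_prescription) we get O(~verify_amendment).
Applying K to premise 4 (O(~verify_amendment -> ~issue_refund)) and O(~verify_amendment) yields O(~issue_refund).
So O(~issue_refund) holds, i.e. issue_refund is forbidden. None of the other listed options is forbidden under the premises.

issue_refund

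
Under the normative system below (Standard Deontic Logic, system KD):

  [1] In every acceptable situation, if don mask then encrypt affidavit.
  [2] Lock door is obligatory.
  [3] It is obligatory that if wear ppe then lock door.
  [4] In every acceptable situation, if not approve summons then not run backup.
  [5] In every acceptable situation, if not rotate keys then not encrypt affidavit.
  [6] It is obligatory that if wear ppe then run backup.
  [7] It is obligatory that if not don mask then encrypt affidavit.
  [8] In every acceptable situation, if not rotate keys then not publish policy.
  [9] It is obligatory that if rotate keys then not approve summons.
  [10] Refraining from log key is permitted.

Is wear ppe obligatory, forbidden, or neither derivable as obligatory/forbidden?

Premises 7 and 1 cover both cases: O(¬don_mask → encrypt_affidavit) and O(don_mask → encrypt_affidavit). Since ¬don_mask ∨ don_mask is a tautology, O(encrypt_affidavit) follows.
Premise 5, O(¬rotate_keys → ¬encrypt_affidavit), contraposes to O(encrypt_affidavit → rotate_keys); with O(encrypt_affidavit) we get O(rotate_keys).
Premise 9 is O(rotate_keys → ¬approve_summons); since O(rotate_keys), deontic closure gives O(¬approve_summons).
With premise 4, O(¬approve_summons → ¬run_backup), the K-axiom yields O(¬run_backup).
The contrapositive of premise 6 (O(wear_ppe → run_backup)) is O(¬run_backup → ¬wear_ppe), and O(¬run_backup) is already established, so O(¬wear_ppe).
Premises 2, 3, 8, 10 do not contribute to this derivation.
Thus O(¬wear_ppe), which is F(wear_ppe): wear_ppe is forbidden.

Forbidden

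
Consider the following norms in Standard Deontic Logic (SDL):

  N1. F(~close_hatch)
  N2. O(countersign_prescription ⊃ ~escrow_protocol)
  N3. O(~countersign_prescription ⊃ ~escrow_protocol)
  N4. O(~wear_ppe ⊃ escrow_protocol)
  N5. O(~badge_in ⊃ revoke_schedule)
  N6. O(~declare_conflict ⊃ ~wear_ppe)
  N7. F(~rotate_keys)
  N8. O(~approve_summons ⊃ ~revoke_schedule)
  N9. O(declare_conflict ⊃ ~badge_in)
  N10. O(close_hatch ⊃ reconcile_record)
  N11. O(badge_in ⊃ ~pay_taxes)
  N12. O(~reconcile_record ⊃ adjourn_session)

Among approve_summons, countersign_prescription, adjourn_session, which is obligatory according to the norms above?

approve_summons

Premises 2 and 3 cover both cases: O(countersign_prescription ⊃ ~escrow_protocol) and O(~countersign_prescription ⊃ ~escrow_protocol). Since countersign_prescription ∨ ~countersign_prescription is a tautology, O(~escrow_protocol) follows.
Premise 4 is O(~wear_ppe ⊃ escrow_protocol); contrapositively O(~escrow_protocol ⊃ wear_ppe). Since O(~escrow_protocol) holds, K gives O(wear_ppe).
Premise 6 is O(~declare_conflict ⊃ ~wear_ppe); contrapositively O(wear_ppe ⊃ declare_conflict). Since O(wear_ppe) holds, K gives O(declare_conflict).
With premise 9, O(declare_conflict ⊃ ~badge_in), the K-axiom yields O(~badge_in).
Applying K to premise 5 (O(~badge_in ⊃ revoke_schedule)) and O(~badge_in) yields O(revoke_schedule).
Premise 8, O(~approve_summons ⊃ ~revoke_schedule), contraposes to O(revoke_schedule ⊃ approve_summons); with O(revoke_schedule) we get O(approve_summons).
So O(approve_summons) holds — approve_summons is obligatory. None of the other listed options is made obligatory by any chain of premises.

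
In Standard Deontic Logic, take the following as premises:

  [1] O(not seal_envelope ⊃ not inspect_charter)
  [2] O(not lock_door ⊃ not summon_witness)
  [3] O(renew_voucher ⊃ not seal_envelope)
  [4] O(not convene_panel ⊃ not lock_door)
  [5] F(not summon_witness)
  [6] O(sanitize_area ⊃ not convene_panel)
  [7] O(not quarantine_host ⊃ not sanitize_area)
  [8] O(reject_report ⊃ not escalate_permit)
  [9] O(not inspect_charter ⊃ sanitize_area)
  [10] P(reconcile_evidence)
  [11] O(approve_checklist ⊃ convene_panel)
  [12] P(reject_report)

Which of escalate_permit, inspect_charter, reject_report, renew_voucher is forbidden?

renew_voucher

Premise 5 is F(not summon_witness), i.e. O(summon_witness).
The contrapositive of premise 2 (O(not lock_door ⊃ not summon_witness)) is O(summon_witness ⊃ lock_door), and O(summon_witness) is already established, so O(lock_door).
The contrapositive of premise 4 (O(not convene_panel ⊃ not lock_door)) is O(lock_door ⊃ convene_panel), and O(lock_door) is already established, so O(convene_panel).
Premise 6 is O(sanitize_area ⊃ not convene_panel); contrapositively O(convene_panel ⊃ not sanitize_area). Since O(convene_panel) holds, K gives O(not sanitize_area).
Premise 9, O(not inspect_charter ⊃ sanitize_area), contraposes to O(not sanitize_area ⊃ inspect_charter); with O(not sanitize_area) we get O(inspect_charter).
Premise 1, O(not seal_envelope ⊃ not inspect_charter), contraposes to O(inspect_charter ⊃ seal_envelope); with O(inspect_charter) we get O(seal_envelope).
Premise 3 is O(renew_voucher ⊃ not seal_envelope); contrapositively O(seal_envelope ⊃ not renew_voucher). Since O(seal_envelope) holds, K gives O(not renew_voucher).
So O(not renew_voucher) holds, i.e. renew_voucher is forbidden. None of the other listed options is forbidden under the premises.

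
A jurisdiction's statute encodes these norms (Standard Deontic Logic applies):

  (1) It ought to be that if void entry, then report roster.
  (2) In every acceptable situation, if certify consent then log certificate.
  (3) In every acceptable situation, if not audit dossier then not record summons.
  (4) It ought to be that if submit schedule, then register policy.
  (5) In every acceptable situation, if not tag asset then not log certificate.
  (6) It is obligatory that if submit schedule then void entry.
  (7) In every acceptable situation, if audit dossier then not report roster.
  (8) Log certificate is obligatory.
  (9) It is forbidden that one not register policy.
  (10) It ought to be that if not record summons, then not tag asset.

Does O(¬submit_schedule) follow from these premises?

From premise 8 we have O(log_certificate).
Premise 5, O(¬tag_asset → ¬log_certificate), contraposes to O(log_certificate → tag_asset); with O(log_certificate) we get O(tag_asset).
Premise 10, O(¬record_summons → ¬tag_asset), contraposes to O(tag_asset → record_summons); with O(tag_asset) we get O(record_summons).
Premise 3 is O(¬audit_dossier → ¬record_summons); contrapositively O(record_summons → audit_dossier). Since O(record_summons) holds, K gives O(audit_dossier).
From O(audit_dossier) and premise 7, O(audit_dossier → ¬report_roster), we obtain O(¬report_roster).
Premise 1 is O(void_entry → report_roster); contrapositively O(¬report_roster → ¬void_entry). Since O(¬report_roster) holds, K gives O(¬void_entry).
Premise 6, O(submit_schedule → void_entry), contraposes to O(¬void_entry → ¬submit_schedule); with O(¬void_entry) we get O(¬submit_schedule).
Premises 2, 4, 9 do not contribute to this derivation.
So O(¬submit_schedule) follows.

Yes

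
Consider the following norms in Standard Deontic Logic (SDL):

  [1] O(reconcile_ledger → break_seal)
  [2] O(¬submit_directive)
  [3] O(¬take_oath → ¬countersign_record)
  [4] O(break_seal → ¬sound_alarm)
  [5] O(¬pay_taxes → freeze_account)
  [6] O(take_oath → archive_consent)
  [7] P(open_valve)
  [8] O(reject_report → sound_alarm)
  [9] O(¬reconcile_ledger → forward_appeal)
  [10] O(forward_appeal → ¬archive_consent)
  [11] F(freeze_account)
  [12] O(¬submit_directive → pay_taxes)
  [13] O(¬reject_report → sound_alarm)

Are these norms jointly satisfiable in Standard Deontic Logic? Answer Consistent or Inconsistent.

Premise 5 is O(¬pay_taxes → freeze_account), but O(¬pay_taxes) is not derivable from the premises, so it does not yield O(freeze_account).
So O(freeze_account) is not derivable, and the apparent clash with O(¬freeze_account) does not arise.
A world satisfying every obligation exists (e.g. archive_consent=false, break_seal=false, countersign_record=false, forward_appeal=true, freeze_account=false, open_valve=false, pay_taxes=true, reconcile_ledger=false, reject_report=false, sound_alarm=true, submit_directive=false, take_oath=false); no atom is both obligatory and forbidden, so the set is consistent.

Consistent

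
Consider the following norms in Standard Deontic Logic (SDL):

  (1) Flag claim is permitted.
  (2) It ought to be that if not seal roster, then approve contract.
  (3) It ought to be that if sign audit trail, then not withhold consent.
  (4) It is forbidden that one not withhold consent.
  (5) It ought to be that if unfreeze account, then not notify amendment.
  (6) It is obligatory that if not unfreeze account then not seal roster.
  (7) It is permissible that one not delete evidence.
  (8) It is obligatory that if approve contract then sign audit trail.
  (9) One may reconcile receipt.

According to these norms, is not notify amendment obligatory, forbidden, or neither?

Premise 4 is F(¬withhold_consent), i.e. O(withhold_consent).
Premise 3, O(sign_audit_trail → ¬withhold_consent), contraposes to O(withhold_consent → ¬sign_audit_trail); with O(withhold_consent) we get O(¬sign_audit_trail).
Premise 8 is O(approve_contract → sign_audit_trail); contrapositively O(¬sign_audit_trail → ¬approve_contract). Since O(¬sign_audit_trail) holds, K gives O(¬approve_contract).
The contrapositive of premise 2 (O(¬seal_roster → approve_contract)) is O(¬approve_contract → seal_roster), and O(¬approve_contract) is already established, so O(seal_roster).
The contrapositive of premise 6 (O(¬unfreeze_account → ¬seal_roster)) is O(seal_roster → unfreeze_account), and O(seal_roster) is already established, so O(unfreeze_account).
Applying K to premise 5 (O(unfreeze_account → ¬notify_amendment)) and O(unfreeze_account) yields O(¬notify_amendment).
Premises 1, 7, 9 do not contribute to this derivation.
Hence ¬notify_amendment is obligatory.

Obligatory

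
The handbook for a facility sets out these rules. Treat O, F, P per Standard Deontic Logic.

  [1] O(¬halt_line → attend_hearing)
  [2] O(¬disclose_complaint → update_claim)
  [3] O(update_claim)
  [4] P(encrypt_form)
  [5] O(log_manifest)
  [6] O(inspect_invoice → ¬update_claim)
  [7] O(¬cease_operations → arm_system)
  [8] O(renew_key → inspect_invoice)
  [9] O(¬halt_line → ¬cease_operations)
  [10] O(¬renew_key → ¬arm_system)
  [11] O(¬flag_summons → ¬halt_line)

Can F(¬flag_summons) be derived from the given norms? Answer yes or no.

Yes

From premise 3 we have O(update_claim).
Premise 6, O(inspect_invoice → ¬update_claim), contraposes to O(update_claim → ¬inspect_invoice); with O(update_claim) we get O(¬inspect_invoice).
The contrapositive of premise 8 (O(renew_key → inspect_invoice)) is O(¬inspect_invoice → ¬renew_key), and O(¬inspect_invoice) is already established, so O(¬renew_key).
With premise 10, O(¬renew_key → ¬arm_system), the K-axiom yields O(¬arm_system).
The contrapositive of premise 7 (O(¬cease_operations → arm_system)) is O(¬arm_system → cease_operations), and O(¬arm_system) is already established, so O(cease_operations).
Premise 9, O(¬halt_line → ¬cease_operations), contraposes to O(cease_operations → halt_line); with O(cease_operations) we get O(halt_line).
Premise 11 is O(¬flag_summons → ¬halt_line); contrapositively O(halt_line → flag_summons). Since O(halt_line) holds, K gives O(flag_summons).
Premises 1, 2, 4, 5 do not contribute to this derivation.
So O(flag_summons) holds, i.e. F(¬flag_summons). The claim follows.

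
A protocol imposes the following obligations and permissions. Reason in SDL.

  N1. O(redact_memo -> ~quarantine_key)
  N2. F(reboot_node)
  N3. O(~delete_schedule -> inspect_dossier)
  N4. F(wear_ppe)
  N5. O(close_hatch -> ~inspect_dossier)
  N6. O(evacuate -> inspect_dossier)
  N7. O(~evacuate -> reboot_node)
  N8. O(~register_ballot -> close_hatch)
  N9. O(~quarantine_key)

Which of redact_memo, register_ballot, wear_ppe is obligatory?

Premise 2 is F(reboot_node), i.e. O(~reboot_node).
Premise 7, O(~evacuate -> reboot_node), contraposes to O(~reboot_node -> evacuate); with O(~reboot_node) we get O(evacuate).
Applying K to premise 6 (O(evacuate -> inspect_dossier)) and O(evacuate) yields O(inspect_dossier).
Premise 5, O(close_hatch -> ~inspect_dossier), contraposes to O(inspect_dossier -> ~close_hatch); with O(inspect_dossier) we get O(~close_hatch).
Premise 8, O(~register_ballot -> close_hatch), contraposes to O(~close_hatch -> register_ballot); with O(~close_hatch) we get O(register_ballot).
So O(register_ballot) holds — register_ballot is obligatory. None of the other listed options is made obligatory by any chain of premises.

register_ballot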